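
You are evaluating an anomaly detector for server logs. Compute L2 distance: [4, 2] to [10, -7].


d = √((4-10)² + (2+ 7)²)
  = √(36 + 81)
  = √117 = 10.8167

10.8167


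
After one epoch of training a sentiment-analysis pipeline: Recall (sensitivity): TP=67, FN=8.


Recall = TP/(TP+FN)
= 67/(67+8)
= 67/75 = 89.33%

89.33%


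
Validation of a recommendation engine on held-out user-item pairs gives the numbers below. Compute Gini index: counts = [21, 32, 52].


Probabilities: [21/105, 32/105, 52/105] ≈ [0.2, 0.3048, 0.4952]
Σpᵢ² = (441 + 1024 + 2704)/105² = 4169/11025
Gini = 1 - Σpᵢ² = 1 - 4169/11025 = 0.6219

0.6219


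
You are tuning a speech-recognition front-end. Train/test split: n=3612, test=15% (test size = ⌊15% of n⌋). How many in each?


Test = ⌊3612·15/100⌋ = 541
Train = 3612 - 541 = 3071

Train: 3071, Test: 541


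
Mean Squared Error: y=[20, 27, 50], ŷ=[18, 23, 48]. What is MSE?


Squared errors: (20-18)²=4, (27-23)²=16, (50-48)²=4
Sum = 24
MSE = 24/3 = 8

8


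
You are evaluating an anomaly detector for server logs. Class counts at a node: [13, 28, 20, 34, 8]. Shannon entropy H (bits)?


Probabilities: [13/103, 28/103, 20/103, 34/103, 8/103] ≈ [0.1262, 0.2718, 0.1942, 0.3301, 0.0777]
H = -((13/103)·log₂(13/103) + (28/103)·log₂(28/103) + (20/103)·log₂(20/103) + (34/103)·log₂(34/103) + (8/103)·log₂(8/103))
  = 2.161 bits

2.161 bits


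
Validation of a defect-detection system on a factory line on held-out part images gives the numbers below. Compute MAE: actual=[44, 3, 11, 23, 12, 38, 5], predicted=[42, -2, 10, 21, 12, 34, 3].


Absolute errors: |44-42|=2, |3+ 2|=5, |11-10|=1, |23-21|=2, |12-12|=0, |38-34|=4, |5-3|=2
Sum = 16
MAE = 16/7 = 16/7

16/7


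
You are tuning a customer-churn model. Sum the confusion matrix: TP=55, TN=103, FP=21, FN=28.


Total = TP + TN + FP + FN
= 55 + 103 + 21 + 28
= 207
(Predicted positive: 76, predicted negative: 131)

207


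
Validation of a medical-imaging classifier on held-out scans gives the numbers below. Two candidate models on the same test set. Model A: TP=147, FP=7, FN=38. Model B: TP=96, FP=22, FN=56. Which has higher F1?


Model A: P=147/154=0.9545, R=147/185=0.7946, F1=2PR/(P+R)=2TP/(2TP+FP+FN)=294/339=0.8673
Model B: P=96/118=0.8136, R=96/152=0.6316, F1=2PR/(P+R)=2TP/(2TP+FP+FN)=192/270=0.7111
0.8673 > 0.7111 → Model A

Model A


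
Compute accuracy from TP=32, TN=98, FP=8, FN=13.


Accuracy = (TP+TN)/(TP+TN+FP+FN)
= (32+98)/(151)
= 130/151 = 86.09%

86.09%


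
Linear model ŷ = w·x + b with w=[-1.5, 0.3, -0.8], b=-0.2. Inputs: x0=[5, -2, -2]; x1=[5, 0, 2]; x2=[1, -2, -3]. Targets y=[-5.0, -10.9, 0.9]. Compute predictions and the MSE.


ŷ0 = (-1.5)·(5) + (0.3)·(-2) + (-0.8)·(-2) - 0.2 = -6.7
ŷ1 = (-1.5)·(5) + (0.3)·(0) + (-0.8)·(2) - 0.2 = -9.3
ŷ2 = (-1.5)·(1) + (0.3)·(-2) + (-0.8)·(-3) - 0.2 = 0.1
errors² = [2.89, 2.56, 0.64]
MSE = 6.0900/3 = 2.03

2.03


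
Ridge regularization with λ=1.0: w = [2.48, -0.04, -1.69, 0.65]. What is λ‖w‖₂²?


‖w‖₂² = (2.48)² + (-0.04)² + (-1.69)² + (0.65)²
     = 6.1504 + 0.0016 + 2.8561 + 0.4225
     = 9.4306
λ·‖w‖₂² = 1.0·9.4306 = 9.4306

9.4306


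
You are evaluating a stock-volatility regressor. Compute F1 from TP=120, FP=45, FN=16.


Precision = 120/165 = 0.7273
Recall = 120/136 = 0.8824
F1 = 2·P·R/(P+R) = 2·TP/(2·TP+FP+FN) = 240/(240+45+16) = 240/301 = 0.7973

0.7973


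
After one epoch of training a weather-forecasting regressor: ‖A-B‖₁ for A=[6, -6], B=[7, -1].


d = |6-7| + |-6+ 1|
  = 1 + 5
  = 6

6


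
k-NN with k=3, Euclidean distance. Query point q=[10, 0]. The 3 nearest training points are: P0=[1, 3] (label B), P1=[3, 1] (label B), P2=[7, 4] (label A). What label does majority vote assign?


d(q,P0) = 9.4868  (label B)
d(q,P1) = 7.0711  (label B)
d(q,P2) = 5.0  (label A)
Votes: A=1, B=2
Majority → B

B


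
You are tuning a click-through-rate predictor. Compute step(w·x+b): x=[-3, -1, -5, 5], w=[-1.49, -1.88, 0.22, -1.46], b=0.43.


z = (-3)·(-1.49) + (-1)·(-1.88) + (-5)·(0.22) + (5)·(-1.46) + 0.43
  = -1.62
step(z) = 0 (z<0)

0


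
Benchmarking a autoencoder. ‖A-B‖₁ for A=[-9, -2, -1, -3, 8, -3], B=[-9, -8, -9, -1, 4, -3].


d = |-9+ 9| + |-2+ 8| + |-1+ 9| + |-3+ 1| + |8-4| + |-3+ 3|
  = 0 + 6 + 8 + 2 + 4 + 0
  = 20

20


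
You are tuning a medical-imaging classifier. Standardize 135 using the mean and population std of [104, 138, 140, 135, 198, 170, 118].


μ = 143.2857, σ = 29.2707
z = (135 - 143.2857)/29.2707 = -0.2831

-0.2831


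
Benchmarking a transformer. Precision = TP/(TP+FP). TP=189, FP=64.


Precision = TP/(TP+FP)
= 189/(189+64)
= 189/253 = 74.7%

74.7%


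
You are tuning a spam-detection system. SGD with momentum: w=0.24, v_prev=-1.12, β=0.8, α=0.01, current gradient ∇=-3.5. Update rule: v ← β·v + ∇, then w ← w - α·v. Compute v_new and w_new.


v_new = 0.8·-1.12 - 3.5 = -0.896 - 3.5 = -4.396
w_new = 0.24 - 0.01·-4.396 = 0.24 + 0.04396 = 0.28396

v_new=-4.396, w_new=0.28396


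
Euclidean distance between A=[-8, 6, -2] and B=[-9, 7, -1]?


d = √((-8+ 9)² + (6-7)² + (-2+ 1)²)
  = √(1 + 1 + 1)
  = √3 = 1.7321

1.7321


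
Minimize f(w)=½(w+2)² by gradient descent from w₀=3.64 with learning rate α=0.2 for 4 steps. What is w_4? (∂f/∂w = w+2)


step 1: grad = 3.64+2 = 5.64; w = 3.64 - 0.2·(5.64) = 2.512
step 2: grad = 2.512+2 = 4.512; w = 2.512 - 0.2·(4.512) = 1.6096
step 3: grad = 1.6096+2 = 3.6096; w = 1.6096 - 0.2·(3.6096) = 0.88768
step 4: grad = 0.88768+2 = 2.88768; w = 0.88768 - 0.2·(2.88768) = 0.310144

0.310144


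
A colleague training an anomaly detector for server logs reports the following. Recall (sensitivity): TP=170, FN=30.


Recall = TP/(TP+FN)
= 170/(170+30)
= 170/200 = 85.0%

85.0%


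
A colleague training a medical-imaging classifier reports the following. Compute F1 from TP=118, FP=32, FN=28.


Precision = 118/150 = 0.7867
Recall = 118/146 = 0.8082
F1 = 2·P·R/(P+R) = 2·TP/(2·TP+FP+FN) = 236/(236+32+28) = 236/296 = 0.7973

0.7973


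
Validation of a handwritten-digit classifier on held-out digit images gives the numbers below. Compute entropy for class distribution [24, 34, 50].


Probabilities: [24/108, 34/108, 50/108] ≈ [0.2222, 0.3148, 0.463]
H = -((24/108)·log₂(24/108) + (34/108)·log₂(34/108) + (50/108)·log₂(50/108))
  = 1.5215 bits

1.5215 bits


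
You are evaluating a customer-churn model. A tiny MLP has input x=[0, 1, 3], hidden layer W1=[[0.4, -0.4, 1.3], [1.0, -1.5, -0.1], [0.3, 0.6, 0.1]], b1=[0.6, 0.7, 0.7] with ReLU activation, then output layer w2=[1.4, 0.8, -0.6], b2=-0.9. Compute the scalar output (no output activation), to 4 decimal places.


z1[0] = (0.4)·(0) + (-0.4)·(1) + (1.3)·(3) + 0.6 = 4.1
z1[1] = (1.0)·(0) + (-1.5)·(1) + (-0.1)·(3) + 0.7 = -1.1
z1[2] = (0.3)·(0) + (0.6)·(1) + (0.1)·(3) + 0.7 = 1.6
h = ReLU(z1) = [4.1, 0.0, 1.6]
output = (1.4)·(4.1) + (0.8)·(0.0) + (-0.6)·(1.6) - 0.9 = 3.88

3.88


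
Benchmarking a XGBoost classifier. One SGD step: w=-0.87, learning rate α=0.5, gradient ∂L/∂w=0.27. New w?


w_new = w - α·∇
= -0.87 - 0.5·0.27
= -0.87 - 0.135
= -1.005

-1.005


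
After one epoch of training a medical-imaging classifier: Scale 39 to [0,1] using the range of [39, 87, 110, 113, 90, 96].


min=39, max=113
(39-39)/(113-39) = 0/74 = 0.0

0.0


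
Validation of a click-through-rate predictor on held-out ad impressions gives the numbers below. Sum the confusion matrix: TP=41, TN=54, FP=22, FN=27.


Total = TP + TN + FP + FN
= 41 + 54 + 22 + 27
= 144
(Predicted positive: 63, predicted negative: 81)

144


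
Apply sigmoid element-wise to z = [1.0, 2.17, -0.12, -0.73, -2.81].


σ(1.0) = 1/(1+e^-1.0) = 0.7311
σ(2.17) = 1/(1+e^-2.17) = 0.8975
σ(-0.12) = 1/(1+e^0.12) = 0.47
σ(-0.73) = 1/(1+e^0.73) = 0.3252
σ(-2.81) = 1/(1+e^2.81) = 0.0568
result = [0.7311, 0.8975, 0.47, 0.3252, 0.0568]

[0.7311, 0.8975, 0.47, 0.3252, 0.0568]


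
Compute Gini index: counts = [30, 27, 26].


Probabilities: [30/83, 27/83, 26/83] ≈ [0.3614, 0.3253, 0.3133]
Σpᵢ² = (900 + 729 + 676)/83² = 2305/6889
Gini = 1 - Σpᵢ² = 1 - 2305/6889 = 0.6654

0.6654


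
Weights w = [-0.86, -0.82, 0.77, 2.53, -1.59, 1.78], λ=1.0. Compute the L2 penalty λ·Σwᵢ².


‖w‖₂² = (-0.86)² + (-0.82)² + (0.77)² + (2.53)² + (-1.59)² + (1.78)²
     = 0.7396 + 0.6724 + 0.5929 + 6.4009 + 2.5281 + 3.1684
     = 14.1023
λ·‖w‖₂² = 1.0·14.1023 = 14.1023

14.1023


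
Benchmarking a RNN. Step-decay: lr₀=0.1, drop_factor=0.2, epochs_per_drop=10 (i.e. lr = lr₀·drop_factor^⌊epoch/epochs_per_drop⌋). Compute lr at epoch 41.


n_drops = ⌊41/10⌋ = 4
lr = 0.1·0.2^4 = 0.1·0.0016 = 0.00016

0.00016


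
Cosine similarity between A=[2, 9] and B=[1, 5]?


A·B = 2·1 + 9·5 = 47
‖A‖ = √85 = 9.2195, ‖B‖ = √26 = 5.099
cos = 47/(√85·√26) = 47/√2210 = 0.9998

0.9998


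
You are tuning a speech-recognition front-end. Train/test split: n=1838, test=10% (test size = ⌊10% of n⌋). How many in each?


Test = ⌊1838·10/100⌋ = 183
Train = 1838 - 183 = 1655

Train: 1655, Test: 183


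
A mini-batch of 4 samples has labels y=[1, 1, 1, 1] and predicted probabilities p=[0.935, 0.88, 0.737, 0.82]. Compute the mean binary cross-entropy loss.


L[0] = -ln(0.935) = 0.0672
L[1] = -ln(0.88) = 0.1278
L[2] = -ln(0.737) = 0.3052
L[3] = -ln(0.82) = 0.1985
mean = (0.0672 + 0.1278 + 0.3052 + 0.1985)/4 = 0.1747

0.1747


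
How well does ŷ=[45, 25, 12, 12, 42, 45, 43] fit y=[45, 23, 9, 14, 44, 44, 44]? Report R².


ȳ = 31.8571
SS_res = Σ(y-ŷ)² = 23
SS_tot = Σ(y-ȳ)² = 1534.86
R² = 1 - SS_res/SS_tot = 1 - 0.015 = 0.985

0.985


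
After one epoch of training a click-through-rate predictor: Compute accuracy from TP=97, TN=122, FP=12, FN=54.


Accuracy = (TP+TN)/(TP+TN+FP+FN)
= (97+122)/(285)
= 219/285 = 76.84%

76.84%


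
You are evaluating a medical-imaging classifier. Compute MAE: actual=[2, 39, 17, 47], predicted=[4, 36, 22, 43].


Absolute errors: |2-4|=2, |39-36|=3, |17-22|=5, |47-43|=4
Sum = 14
MAE = 14/4 = 7/2

7/2


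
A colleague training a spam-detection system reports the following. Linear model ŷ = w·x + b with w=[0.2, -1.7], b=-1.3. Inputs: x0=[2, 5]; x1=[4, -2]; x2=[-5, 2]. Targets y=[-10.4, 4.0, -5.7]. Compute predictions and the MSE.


ŷ0 = (0.2)·(2) + (-1.7)·(5) - 1.3 = -9.4
ŷ1 = (0.2)·(4) + (-1.7)·(-2) - 1.3 = 2.9
ŷ2 = (0.2)·(-5) + (-1.7)·(2) - 1.3 = -5.7
errors² = [1.0, 1.21, 0.0]
MSE = 2.2100/3 = 0.7367

0.7367


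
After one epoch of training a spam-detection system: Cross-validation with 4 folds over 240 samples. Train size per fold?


Fold size = 240/4 = 60
Training per fold = 240 - 60 = 180

180


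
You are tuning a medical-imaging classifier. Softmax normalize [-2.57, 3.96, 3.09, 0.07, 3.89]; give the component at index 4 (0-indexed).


Exponentials: e^-2.57=0.0765, e^3.96=52.4573, e^3.09=21.9771, e^0.07=1.0725, e^3.89=48.9109
Sum = 124.4943
Softmax = [0.0006, 0.4214, 0.1765, 0.0086, 0.3929]
p[4] = 48.9109/124.4943 = 0.3929

0.3929


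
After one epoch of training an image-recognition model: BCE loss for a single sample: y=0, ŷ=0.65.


BCE = -[y·ln(p) + (1-y)·ln(1-p)]
= -0 - 1·ln(1-0.65)
= -ln(0.35) = 1.0498

1.0498


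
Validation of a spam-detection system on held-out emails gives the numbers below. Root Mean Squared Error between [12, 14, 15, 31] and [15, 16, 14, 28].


MSE = 23/4 = 5.75
RMSE = √(23/4) = 2.3979

2.3979


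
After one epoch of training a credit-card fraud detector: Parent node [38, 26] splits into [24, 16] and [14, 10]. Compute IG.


Parent = [38, 26], H_parent = 0.9745
H_left = 0.971 (n=40), H_right = 0.9799 (n=24)
H_children = (40/64)·0.971 + (24/64)·0.9799 = 0.9743
IG = 0.9745 - 0.9743 = 0.0002

0.0002


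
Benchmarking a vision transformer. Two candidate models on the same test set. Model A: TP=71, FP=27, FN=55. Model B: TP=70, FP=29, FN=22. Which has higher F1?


Model A: P=71/98=0.7245, R=71/126=0.5635, F1=2PR/(P+R)=2TP/(2TP+FP+FN)=142/224=0.6339
Model B: P=70/99=0.7071, R=70/92=0.7609, F1=2PR/(P+R)=2TP/(2TP+FP+FN)=140/191=0.733
0.6339 < 0.733 → Model B

Model B


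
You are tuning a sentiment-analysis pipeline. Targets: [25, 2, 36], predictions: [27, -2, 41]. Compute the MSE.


Squared errors: (25-27)²=4, (2+ 2)²=16, (36-41)²=25
Sum = 45
MSE = 45/3 = 15

15


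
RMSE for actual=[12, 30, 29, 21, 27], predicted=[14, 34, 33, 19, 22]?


MSE = 65/5 = 13
RMSE = √(65/5) = 3.6056

3.6056


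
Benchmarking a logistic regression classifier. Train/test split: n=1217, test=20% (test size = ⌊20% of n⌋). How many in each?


Test = ⌊1217·20/100⌋ = 243
Train = 1217 - 243 = 974

Train: 974, Test: 243


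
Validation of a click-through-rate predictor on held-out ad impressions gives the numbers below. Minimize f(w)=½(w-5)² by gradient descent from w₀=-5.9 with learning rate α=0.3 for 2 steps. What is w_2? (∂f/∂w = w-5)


step 1: grad = -5.9-5 = -10.9; w = -5.9 - 0.3·(-10.9) = -2.63
step 2: grad = -2.63-5 = -7.63; w = -2.63 - 0.3·(-7.63) = -0.341

-0.341


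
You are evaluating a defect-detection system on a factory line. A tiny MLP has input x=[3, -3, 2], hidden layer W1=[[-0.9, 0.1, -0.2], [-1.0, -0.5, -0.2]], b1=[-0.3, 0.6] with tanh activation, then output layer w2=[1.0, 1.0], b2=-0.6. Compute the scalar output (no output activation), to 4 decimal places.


z1[0] = (-0.9)·(3) + (0.1)·(-3) + (-0.2)·(2) - 0.3 = -3.7
z1[1] = (-1.0)·(3) + (-0.5)·(-3) + (-0.2)·(2) + 0.6 = -1.3
h = tanh(z1) = [-0.9988, -0.8617]
output = (1.0)·(-0.9988) + (1.0)·(-0.8617) - 0.6 = -2.4605

-2.4605


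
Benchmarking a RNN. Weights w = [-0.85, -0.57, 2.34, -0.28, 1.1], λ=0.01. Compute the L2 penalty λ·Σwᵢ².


‖w‖₂² = (-0.85)² + (-0.57)² + (2.34)² + (-0.28)² + (1.1)²
     = 0.7225 + 0.3249 + 5.4756 + 0.0784 + 1.21
     = 7.8114
λ·‖w‖₂² = 0.01·7.8114 = 0.078114

0.078114


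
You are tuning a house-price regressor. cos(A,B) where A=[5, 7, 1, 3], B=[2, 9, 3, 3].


A·B = 5·2 + 7·9 + 1·3 + 3·3 = 85
‖A‖ = √84 = 9.1652, ‖B‖ = √103 = 10.1489
cos = 85/(√84·√103) = 85/√8652 = 0.9138

0.9138


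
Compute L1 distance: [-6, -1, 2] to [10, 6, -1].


d = |-6-10| + |-1-6| + |2+ 1|
  = 16 + 7 + 3
  = 26

26


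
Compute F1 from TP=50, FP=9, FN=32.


Precision = 50/59 = 0.8475
Recall = 50/82 = 0.6098
F1 = 2·P·R/(P+R) = 2·TP/(2·TP+FP+FN) = 100/(100+9+32) = 100/141 = 0.7092

0.7092


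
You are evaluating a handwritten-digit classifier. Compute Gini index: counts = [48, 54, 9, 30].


Probabilities: [48/141, 54/141, 9/141, 30/141] ≈ [0.3404, 0.383, 0.0638, 0.2128]
Σpᵢ² = (2304 + 2916 + 81 + 900)/141² = 6201/19881
Gini = 1 - Σpᵢ² = 1 - 6201/19881 = 0.6881

0.6881


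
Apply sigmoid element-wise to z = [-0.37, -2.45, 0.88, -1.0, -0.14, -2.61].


σ(-0.37) = 1/(1+e^0.37) = 0.4085
σ(-2.45) = 1/(1+e^2.45) = 0.0794
σ(0.88) = 1/(1+e^-0.88) = 0.7068
σ(-1.0) = 1/(1+e^1.0) = 0.2689
σ(-0.14) = 1/(1+e^0.14) = 0.4651
σ(-2.61) = 1/(1+e^2.61) = 0.0685
result = [0.4085, 0.0794, 0.7068, 0.2689, 0.4651, 0.0685]

[0.4085, 0.0794, 0.7068, 0.2689, 0.4651, 0.0685]


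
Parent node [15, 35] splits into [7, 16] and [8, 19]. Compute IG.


Parent = [15, 35], H_parent = 0.8813
H_left = 0.8865 (n=23), H_right = 0.8767 (n=27)
H_children = (23/50)·0.8865 + (27/50)·0.8767 = 0.8812
IG = 0.8813 - 0.8812 = 0.0001

0.0001


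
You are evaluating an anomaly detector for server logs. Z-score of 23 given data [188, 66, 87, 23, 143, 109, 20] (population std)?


μ = 90.8571, σ = 56.9998
z = (23 - 90.8571)/56.9998 = -1.1905

-1.1905


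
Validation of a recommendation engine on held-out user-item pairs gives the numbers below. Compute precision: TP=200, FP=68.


Precision = TP/(TP+FP)
= 200/(200+68)
= 200/268 = 74.63%

74.63%


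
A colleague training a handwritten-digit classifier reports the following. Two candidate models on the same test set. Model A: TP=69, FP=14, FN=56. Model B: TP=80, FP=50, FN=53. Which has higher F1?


Model A: P=69/83=0.8313, R=69/125=0.552, F1=2PR/(P+R)=2TP/(2TP+FP+FN)=138/208=0.6635
Model B: P=80/130=0.6154, R=80/133=0.6015, F1=2PR/(P+R)=2TP/(2TP+FP+FN)=160/263=0.6084
0.6635 > 0.6084 → Model A

Model A


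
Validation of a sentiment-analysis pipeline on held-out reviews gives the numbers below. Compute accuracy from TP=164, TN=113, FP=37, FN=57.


Accuracy = (TP+TN)/(TP+TN+FP+FN)
= (164+113)/(371)
= 277/371 = 74.66%

74.66%


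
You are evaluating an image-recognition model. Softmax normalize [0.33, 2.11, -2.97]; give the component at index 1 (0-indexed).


Exponentials: e^0.33=1.391, e^2.11=8.2482, e^-2.97=0.0513
Sum = 9.6905
Softmax = [0.1435, 0.8512, 0.0053]
p[1] = 8.2482/9.6905 = 0.8512

0.8512


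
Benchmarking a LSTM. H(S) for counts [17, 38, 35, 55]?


Probabilities: [17/145, 38/145, 35/145, 55/145] ≈ [0.1172, 0.2621, 0.2414, 0.3793]
H = -((17/145)·log₂(17/145) + (38/145)·log₂(38/145) + (35/145)·log₂(35/145) + (55/145)·log₂(55/145))
  = 1.8943 bits

1.8943 bits


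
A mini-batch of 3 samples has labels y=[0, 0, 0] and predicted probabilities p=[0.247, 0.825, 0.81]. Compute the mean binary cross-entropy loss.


L[0] = -ln(1-0.247) = -ln(0.753) = 0.2837
L[1] = -ln(1-0.825) = -ln(0.175) = 1.743
L[2] = -ln(1-0.81) = -ln(0.19) = 1.6607
mean = (0.2837 + 1.743 + 1.6607)/3 = 1.2291

1.2291


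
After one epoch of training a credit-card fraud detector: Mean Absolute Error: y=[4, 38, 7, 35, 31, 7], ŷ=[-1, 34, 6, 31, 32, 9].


Absolute errors: |4+ 1|=5, |38-34|=4, |7-6|=1, |35-31|=4, |31-32|=1, |7-9|=2
Sum = 17
MAE = 17/6 = 17/6

17/6


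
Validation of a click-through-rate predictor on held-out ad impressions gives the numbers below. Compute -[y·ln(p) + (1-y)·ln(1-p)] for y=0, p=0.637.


BCE = -[y·ln(p) + (1-y)·ln(1-p)]
= -0 - 1·ln(1-0.637)
= -ln(0.363) = 1.0134

1.0134


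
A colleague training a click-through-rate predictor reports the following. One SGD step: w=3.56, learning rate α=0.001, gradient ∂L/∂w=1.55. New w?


w_new = w - α·∇
= 3.56 - 0.001·1.55
= 3.56 - 0.00155
= 3.55845

3.55845


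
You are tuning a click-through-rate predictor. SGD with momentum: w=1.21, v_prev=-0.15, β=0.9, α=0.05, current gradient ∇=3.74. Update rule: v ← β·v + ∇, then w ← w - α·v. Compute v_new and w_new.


v_new = 0.9·-0.15 + 3.74 = -0.135 + 3.74 = 3.605
w_new = 1.21 - 0.05·3.605 = 1.21 - 0.18025 = 1.02975

v_new=3.605, w_new=1.02975


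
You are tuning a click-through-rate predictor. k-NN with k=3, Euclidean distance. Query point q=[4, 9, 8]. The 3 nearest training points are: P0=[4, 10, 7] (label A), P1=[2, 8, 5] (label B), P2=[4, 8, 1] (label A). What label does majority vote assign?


d(q,P0) = 1.4142  (label A)
d(q,P1) = 3.7417  (label B)
d(q,P2) = 7.0711  (label A)
Votes: A=2, B=1
Majority → A

A


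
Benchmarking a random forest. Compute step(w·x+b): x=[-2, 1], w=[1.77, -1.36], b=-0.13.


z = (-2)·(1.77) + (1)·(-1.36) - 0.13
  = -5.03
step(z) = 0 (z<0)

0


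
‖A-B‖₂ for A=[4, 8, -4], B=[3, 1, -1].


d = √((4-3)² + (8-1)² + (-4+ 1)²)
  = √(1 + 49 + 9)
  = √59 = 7.6811

7.6811


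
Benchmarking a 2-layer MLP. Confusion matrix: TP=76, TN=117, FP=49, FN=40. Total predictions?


Total = TP + TN + FP + FN
= 76 + 117 + 49 + 40
= 282
(Predicted positive: 125, predicted negative: 157)

282


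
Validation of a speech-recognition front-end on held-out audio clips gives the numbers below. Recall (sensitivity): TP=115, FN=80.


Recall = TP/(TP+FN)
= 115/(115+80)
= 115/195 = 58.97%

58.97%


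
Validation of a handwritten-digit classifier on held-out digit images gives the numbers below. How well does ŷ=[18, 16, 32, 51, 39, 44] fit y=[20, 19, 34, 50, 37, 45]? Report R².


ȳ = 34.1667
SS_res = Σ(y-ŷ)² = 23
SS_tot = Σ(y-ȳ)² = 806.83
R² = 1 - SS_res/SS_tot = 1 - 0.0285 = 0.9715

0.9715


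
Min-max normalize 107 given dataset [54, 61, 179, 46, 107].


min=46, max=179
(107-46)/(179-46) = 61/133 = 0.4586

0.4586


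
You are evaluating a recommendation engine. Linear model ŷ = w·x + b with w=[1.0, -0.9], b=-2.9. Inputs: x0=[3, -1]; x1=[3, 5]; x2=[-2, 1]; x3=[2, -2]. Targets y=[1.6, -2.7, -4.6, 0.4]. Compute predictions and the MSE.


ŷ0 = (1.0)·(3) + (-0.9)·(-1) - 2.9 = 1.0
ŷ1 = (1.0)·(3) + (-0.9)·(5) - 2.9 = -4.4
ŷ2 = (1.0)·(-2) + (-0.9)·(1) - 2.9 = -5.8
ŷ3 = (1.0)·(2) + (-0.9)·(-2) - 2.9 = 0.9
errors² = [0.36, 2.89, 1.44, 0.25]
MSE = 4.9400/4 = 1.235

1.235


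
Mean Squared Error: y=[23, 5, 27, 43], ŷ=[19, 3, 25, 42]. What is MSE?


Squared errors: (23-19)²=16, (5-3)²=4, (27-25)²=4, (43-42)²=1
Sum = 25
MSE = 25/4 = 25/4

25/4


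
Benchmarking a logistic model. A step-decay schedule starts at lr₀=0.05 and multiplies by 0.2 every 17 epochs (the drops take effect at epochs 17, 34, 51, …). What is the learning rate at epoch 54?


n_drops = ⌊54/17⌋ = 3
lr = 0.05·0.2^3 = 0.05·0.008 = 0.0004

0.0004


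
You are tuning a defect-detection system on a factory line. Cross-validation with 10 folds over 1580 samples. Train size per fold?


Fold size = 1580/10 = 158
Training per fold = 1580 - 158 = 1422

1422


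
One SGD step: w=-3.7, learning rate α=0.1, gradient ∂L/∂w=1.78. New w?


w_new = w - α·∇
= -3.7 - 0.1·1.78
= -3.7 - 0.178
= -3.878

-3.878


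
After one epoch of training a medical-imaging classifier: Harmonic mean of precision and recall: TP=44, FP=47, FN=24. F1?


Precision = 44/91 = 0.4835
Recall = 44/68 = 0.6471
F1 = 2·P·R/(P+R) = 2·TP/(2·TP+FP+FN) = 88/(88+47+24) = 88/159 = 0.5535

0.5535


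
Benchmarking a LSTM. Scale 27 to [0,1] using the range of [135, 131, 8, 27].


min=8, max=135
(27-8)/(135-8) = 19/127 = 0.1496

0.1496


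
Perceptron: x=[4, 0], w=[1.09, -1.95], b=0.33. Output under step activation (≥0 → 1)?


z = (4)·(1.09) + (0)·(-1.95) + 0.33
  = 4.69
step(z) = 1 (z≥0)

1


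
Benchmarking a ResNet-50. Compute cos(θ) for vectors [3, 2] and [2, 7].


A·B = 3·2 + 2·7 = 20
‖A‖ = √13 = 3.6056, ‖B‖ = √53 = 7.2801
cos = 20/(√13·√53) = 20/√689 = 0.7619

0.7619


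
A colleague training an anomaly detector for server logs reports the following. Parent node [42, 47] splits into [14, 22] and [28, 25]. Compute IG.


Parent = [42, 47], H_parent = 0.9977
H_left = 0.9641 (n=36), H_right = 0.9977 (n=53)
H_children = (36/89)·0.9641 + (53/89)·0.9977 = 0.9841
IG = 0.9977 - 0.9841 = 0.0136

0.0136


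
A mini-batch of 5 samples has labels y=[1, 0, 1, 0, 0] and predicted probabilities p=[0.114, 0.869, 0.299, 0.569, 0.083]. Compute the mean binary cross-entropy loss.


L[0] = -ln(0.114) = 2.1716
L[1] = -ln(1-0.869) = -ln(0.131) = 2.0326
L[2] = -ln(0.299) = 1.2073
L[3] = -ln(1-0.569) = -ln(0.431) = 0.8416
L[4] = -ln(1-0.083) = -ln(0.917) = 0.0866
mean = (2.1716 + 2.0326 + 1.2073 + 0.8416 + 0.0866)/5 = 1.2679

1.2679


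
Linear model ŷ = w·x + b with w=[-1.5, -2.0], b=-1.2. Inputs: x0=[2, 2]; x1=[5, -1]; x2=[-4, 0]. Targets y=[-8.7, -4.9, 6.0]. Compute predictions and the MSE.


ŷ0 = (-1.5)·(2) + (-2.0)·(2) - 1.2 = -8.2
ŷ1 = (-1.5)·(5) + (-2.0)·(-1) - 1.2 = -6.7
ŷ2 = (-1.5)·(-4) + (-2.0)·(0) - 1.2 = 4.8
errors² = [0.25, 3.24, 1.44]
MSE = 4.9300/3 = 1.6433

1.6433


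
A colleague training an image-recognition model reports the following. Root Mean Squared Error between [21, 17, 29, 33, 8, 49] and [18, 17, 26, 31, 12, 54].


MSE = 63/6 = 10.5
RMSE = √(63/6) = 3.2404

3.2404


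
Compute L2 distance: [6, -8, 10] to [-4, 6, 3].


d = √((6+ 4)² + (-8-6)² + (10-3)²)
  = √(100 + 196 + 49)
  = √345 = 18.5742

18.5742


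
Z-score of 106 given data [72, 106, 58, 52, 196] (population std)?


μ = 96.8, σ = 53.0147
z = (106 - 96.8)/53.0147 = 0.1735

0.1735


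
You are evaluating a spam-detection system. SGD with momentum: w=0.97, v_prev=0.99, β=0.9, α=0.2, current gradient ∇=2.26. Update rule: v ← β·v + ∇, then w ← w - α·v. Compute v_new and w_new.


v_new = 0.9·0.99 + 2.26 = 0.891 + 2.26 = 3.151
w_new = 0.97 - 0.2·3.151 = 0.97 - 0.6302 = 0.3398

v_new=3.151, w_new=0.3398


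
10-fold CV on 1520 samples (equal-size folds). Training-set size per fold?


Fold size = 1520/10 = 152
Training per fold = 1520 - 152 = 1368

1368


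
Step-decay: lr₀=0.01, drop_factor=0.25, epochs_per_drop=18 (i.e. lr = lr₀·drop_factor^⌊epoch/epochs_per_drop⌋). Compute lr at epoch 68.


n_drops = ⌊68/18⌋ = 3
lr = 0.01·0.25^3 = 0.01·0.015625 = 0.00015625

0.00015625


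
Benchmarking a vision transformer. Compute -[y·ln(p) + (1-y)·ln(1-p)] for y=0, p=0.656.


BCE = -[y·ln(p) + (1-y)·ln(1-p)]
= -0 - 1·ln(1-0.656)
= -ln(0.344) = 1.0671

1.0671


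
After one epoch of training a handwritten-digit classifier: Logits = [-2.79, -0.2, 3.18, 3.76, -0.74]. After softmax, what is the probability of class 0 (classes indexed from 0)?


Exponentials: e^-2.79=0.0614, e^-0.2=0.8187, e^3.18=24.0468, e^3.76=42.9484, e^-0.74=0.4771
Sum = 68.3524
Softmax = [0.0009, 0.012, 0.3518, 0.6283, 0.007]
p[0] = 0.0614/68.3524 = 0.0009

0.0009


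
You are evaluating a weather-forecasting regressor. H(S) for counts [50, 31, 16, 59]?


Probabilities: [50/156, 31/156, 16/156, 59/156] ≈ [0.3205, 0.1987, 0.1026, 0.3782]
H = -((50/156)·log₂(50/156) + (31/156)·log₂(31/156) + (16/156)·log₂(16/156) + (59/156)·log₂(59/156))
  = 1.8569 bits

1.8569 bits


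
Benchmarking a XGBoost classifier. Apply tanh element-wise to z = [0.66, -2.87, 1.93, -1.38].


tanh(0.66) = 0.5784
tanh(-2.87) = -0.9936
tanh(1.93) = 0.9587
tanh(-1.38) = -0.881
result = [0.5784, -0.9936, 0.9587, -0.881]

[0.5784, -0.9936, 0.9587, -0.881]


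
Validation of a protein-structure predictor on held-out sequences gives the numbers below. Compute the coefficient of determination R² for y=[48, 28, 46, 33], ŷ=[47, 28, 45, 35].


ȳ = 38.75
SS_res = Σ(y-ŷ)² = 6
SS_tot = Σ(y-ȳ)² = 286.75
R² = 1 - SS_res/SS_tot = 1 - 0.0209 = 0.9791

0.9791


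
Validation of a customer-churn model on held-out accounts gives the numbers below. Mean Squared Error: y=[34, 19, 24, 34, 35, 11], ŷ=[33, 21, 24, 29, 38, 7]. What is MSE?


Squared errors: (34-33)²=1, (19-21)²=4, (24-24)²=0, (34-29)²=25, (35-38)²=9, (11-7)²=16
Sum = 55
MSE = 55/6 = 55/6

55/6


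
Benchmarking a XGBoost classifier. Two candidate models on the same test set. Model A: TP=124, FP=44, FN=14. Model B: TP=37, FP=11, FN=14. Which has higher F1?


Model A: P=124/168=0.7381, R=124/138=0.8986, F1=2PR/(P+R)=2TP/(2TP+FP+FN)=248/306=0.8105
Model B: P=37/48=0.7708, R=37/51=0.7255, F1=2PR/(P+R)=2TP/(2TP+FP+FN)=74/99=0.7475
0.8105 > 0.7475 → Model A

Model A


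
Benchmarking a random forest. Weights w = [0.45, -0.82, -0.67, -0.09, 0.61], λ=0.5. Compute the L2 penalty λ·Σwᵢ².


‖w‖₂² = (0.45)² + (-0.82)² + (-0.67)² + (-0.09)² + (0.61)²
     = 0.2025 + 0.6724 + 0.4489 + 0.0081 + 0.3721
     = 1.704
λ·‖w‖₂² = 0.5·1.704 = 0.852

0.852


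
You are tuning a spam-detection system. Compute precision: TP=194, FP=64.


Precision = TP/(TP+FP)
= 194/(194+64)
= 194/258 = 75.19%

75.19%


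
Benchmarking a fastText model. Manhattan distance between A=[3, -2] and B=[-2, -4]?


d = |3+ 2| + |-2+ 4|
  = 5 + 2
  = 7

7


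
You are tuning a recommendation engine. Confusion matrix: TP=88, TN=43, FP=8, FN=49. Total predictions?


Total = TP + TN + FP + FN
= 88 + 43 + 8 + 49
= 188
(Predicted positive: 96, predicted negative: 92)

188


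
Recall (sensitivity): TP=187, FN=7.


Recall = TP/(TP+FN)
= 187/(187+7)
= 187/194 = 96.39%

96.39%


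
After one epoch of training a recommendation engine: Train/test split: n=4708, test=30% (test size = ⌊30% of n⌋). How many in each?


Test = ⌊4708·30/100⌋ = 1412
Train = 4708 - 1412 = 3296

Train: 3296, Test: 1412


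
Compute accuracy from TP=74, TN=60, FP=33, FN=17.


Accuracy = (TP+TN)/(TP+TN+FP+FN)
= (74+60)/(184)
= 134/184 = 72.83%

72.83%


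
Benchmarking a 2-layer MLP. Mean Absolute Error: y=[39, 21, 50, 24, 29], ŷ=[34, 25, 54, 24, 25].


Absolute errors: |39-34|=5, |21-25|=4, |50-54|=4, |24-24|=0, |29-25|=4
Sum = 17
MAE = 17/5 = 17/5

17/5


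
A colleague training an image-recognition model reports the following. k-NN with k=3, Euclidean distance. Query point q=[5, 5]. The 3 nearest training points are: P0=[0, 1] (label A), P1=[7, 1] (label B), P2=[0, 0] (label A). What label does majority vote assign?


d(q,P0) = 6.4031  (label A)
d(q,P1) = 4.4721  (label B)
d(q,P2) = 7.0711  (label A)
Votes: A=2, B=1
Majority → A

A


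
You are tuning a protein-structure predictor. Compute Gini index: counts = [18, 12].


Probabilities: [18/30, 12/30] ≈ [0.6, 0.4]
Σpᵢ² = (324 + 144)/30² = 468/900
Gini = 1 - Σpᵢ² = 1 - 468/900 = 0.48

0.48


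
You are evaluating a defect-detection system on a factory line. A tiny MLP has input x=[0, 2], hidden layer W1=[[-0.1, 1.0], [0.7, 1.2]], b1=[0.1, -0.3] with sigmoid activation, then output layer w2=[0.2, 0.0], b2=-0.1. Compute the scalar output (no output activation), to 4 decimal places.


z1[0] = (-0.1)·(0) + (1.0)·(2) + 0.1 = 2.1
z1[1] = (0.7)·(0) + (1.2)·(2) - 0.3 = 2.1
h = sigmoid(z1) = [0.8909, 0.8909]
output = (0.2)·(0.8909) + (0.0)·(0.8909) - 0.1 = 0.0782

0.0782


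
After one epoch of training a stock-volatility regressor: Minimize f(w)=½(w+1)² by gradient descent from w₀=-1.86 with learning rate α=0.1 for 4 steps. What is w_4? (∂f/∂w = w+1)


step 1: grad = -1.86+1 = -0.86; w = -1.86 - 0.1·(-0.86) = -1.774
step 2: grad = -1.774+1 = -0.774; w = -1.774 - 0.1·(-0.774) = -1.6966
step 3: grad = -1.6966+1 = -0.6966; w = -1.6966 - 0.1·(-0.6966) = -1.62694
step 4: grad = -1.62694+1 = -0.62694; w = -1.62694 - 0.1·(-0.62694) = -1.564246

-1.564246


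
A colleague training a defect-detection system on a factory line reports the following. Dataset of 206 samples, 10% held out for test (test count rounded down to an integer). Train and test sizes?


Test = ⌊206·10/100⌋ = 20
Train = 206 - 20 = 186

Train: 186, Test: 20


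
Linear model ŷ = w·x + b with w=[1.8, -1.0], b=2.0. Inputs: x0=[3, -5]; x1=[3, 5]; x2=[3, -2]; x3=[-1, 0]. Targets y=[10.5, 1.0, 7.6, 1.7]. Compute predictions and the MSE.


ŷ0 = (1.8)·(3) + (-1.0)·(-5) + 2.0 = 12.4
ŷ1 = (1.8)·(3) + (-1.0)·(5) + 2.0 = 2.4
ŷ2 = (1.8)·(3) + (-1.0)·(-2) + 2.0 = 9.4
ŷ3 = (1.8)·(-1) + (-1.0)·(0) + 2.0 = 0.2
errors² = [3.61, 1.96, 3.24, 2.25]
MSE = 11.0600/4 = 2.765

2.765


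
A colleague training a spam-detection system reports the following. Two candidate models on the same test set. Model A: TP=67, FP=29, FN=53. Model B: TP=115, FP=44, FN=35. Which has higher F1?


Model A: P=67/96=0.6979, R=67/120=0.5583, F1=2PR/(P+R)=2TP/(2TP+FP+FN)=134/216=0.6204
Model B: P=115/159=0.7233, R=115/150=0.7667, F1=2PR/(P+R)=2TP/(2TP+FP+FN)=230/309=0.7443
0.6204 < 0.7443 → Model B

Model B


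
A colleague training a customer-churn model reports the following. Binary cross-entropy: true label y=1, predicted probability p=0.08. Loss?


BCE = -[y·ln(p) + (1-y)·ln(1-p)]
= -1·ln(0.08) - 0
= -ln(0.08) = 2.5257

2.5257


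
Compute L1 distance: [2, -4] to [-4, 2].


d = |2+ 4| + |-4-2|
  = 6 + 6
  = 12

12


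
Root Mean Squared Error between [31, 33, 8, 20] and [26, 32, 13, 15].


MSE = 76/4 = 19
RMSE = √(76/4) = 4.3589

4.3589


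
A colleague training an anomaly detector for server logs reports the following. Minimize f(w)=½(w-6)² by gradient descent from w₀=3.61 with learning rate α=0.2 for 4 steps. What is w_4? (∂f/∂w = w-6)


step 1: grad = 3.61-6 = -2.39; w = 3.61 - 0.2·(-2.39) = 4.088
step 2: grad = 4.088-6 = -1.912; w = 4.088 - 0.2·(-1.912) = 4.4704
step 3: grad = 4.4704-6 = -1.5296; w = 4.4704 - 0.2·(-1.5296) = 4.77632
step 4: grad = 4.77632-6 = -1.22368; w = 4.77632 - 0.2·(-1.22368) = 5.021056

5.021056


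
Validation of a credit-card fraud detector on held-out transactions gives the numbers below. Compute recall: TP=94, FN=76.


Recall = TP/(TP+FN)
= 94/(94+76)
= 94/170 = 55.29%

55.29%


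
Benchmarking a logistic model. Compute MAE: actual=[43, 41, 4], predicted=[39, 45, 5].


Absolute errors: |43-39|=4, |41-45|=4, |4-5|=1
Sum = 9
MAE = 9/3 = 3

3


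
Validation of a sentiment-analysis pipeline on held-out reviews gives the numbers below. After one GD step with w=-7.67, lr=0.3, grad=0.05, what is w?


w_new = w - α·∇
= -7.67 - 0.3·0.05
= -7.67 - 0.015
= -7.685

-7.685


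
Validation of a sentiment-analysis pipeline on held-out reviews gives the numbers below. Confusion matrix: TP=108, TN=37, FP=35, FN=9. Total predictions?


Total = TP + TN + FP + FN
= 108 + 37 + 35 + 9
= 189
(Predicted positive: 143, predicted negative: 46)

189


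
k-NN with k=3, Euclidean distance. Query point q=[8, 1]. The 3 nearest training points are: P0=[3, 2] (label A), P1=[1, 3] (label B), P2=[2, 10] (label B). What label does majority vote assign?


d(q,P0) = 5.099  (label A)
d(q,P1) = 7.2801  (label B)
d(q,P2) = 10.8167  (label B)
Votes: A=1, B=2
Majority → B

B


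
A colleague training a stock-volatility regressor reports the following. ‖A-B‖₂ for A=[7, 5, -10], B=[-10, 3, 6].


d = √((7+ 10)² + (5-3)² + (-10-6)²)
  = √(289 + 4 + 256)
  = √549 = 23.4307

23.4307


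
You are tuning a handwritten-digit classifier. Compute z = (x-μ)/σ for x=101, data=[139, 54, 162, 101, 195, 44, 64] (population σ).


μ = 108.4286, σ = 54.0393
z = (101 - 108.4286)/54.0393 = -0.1375

-0.1375


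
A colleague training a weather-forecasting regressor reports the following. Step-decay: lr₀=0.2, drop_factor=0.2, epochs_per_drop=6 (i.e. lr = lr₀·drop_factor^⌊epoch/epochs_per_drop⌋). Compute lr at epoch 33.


n_drops = ⌊33/6⌋ = 5
lr = 0.2·0.2^5 = 0.2·0.00032 = 0.000064

0.000064


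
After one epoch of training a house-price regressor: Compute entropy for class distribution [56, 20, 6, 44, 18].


Probabilities: [56/144, 20/144, 6/144, 44/144, 18/144] ≈ [0.3889, 0.1389, 0.0417, 0.3056, 0.125]
H = -((56/144)·log₂(56/144) + (20/144)·log₂(20/144) + (6/144)·log₂(6/144) + (44/144)·log₂(44/144) + (18/144)·log₂(18/144))
  = 2.0141 bits

2.0141 bits


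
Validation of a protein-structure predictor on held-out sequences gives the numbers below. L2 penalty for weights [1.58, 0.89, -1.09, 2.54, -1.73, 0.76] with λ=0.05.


‖w‖₂² = (1.58)² + (0.89)² + (-1.09)² + (2.54)² + (-1.73)² + (0.76)²
     = 2.4964 + 0.7921 + 1.1881 + 6.4516 + 2.9929 + 0.5776
     = 14.4987
λ·‖w‖₂² = 0.05·14.4987 = 0.724935

0.724935


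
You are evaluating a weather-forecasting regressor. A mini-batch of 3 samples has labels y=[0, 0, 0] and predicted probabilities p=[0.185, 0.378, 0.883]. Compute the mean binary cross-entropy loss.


L[0] = -ln(1-0.185) = -ln(0.815) = 0.2046
L[1] = -ln(1-0.378) = -ln(0.622) = 0.4748
L[2] = -ln(1-0.883) = -ln(0.117) = 2.1456
mean = (0.2046 + 0.4748 + 2.1456)/3 = 0.9417

0.9417


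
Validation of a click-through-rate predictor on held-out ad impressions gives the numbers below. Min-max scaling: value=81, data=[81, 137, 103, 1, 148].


min=1, max=148
(81-1)/(148-1) = 80/147 = 0.5442

0.5442


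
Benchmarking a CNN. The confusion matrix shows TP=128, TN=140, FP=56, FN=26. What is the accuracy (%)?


Accuracy = (TP+TN)/(TP+TN+FP+FN)
= (128+140)/(350)
= 268/350 = 76.57%

76.57%


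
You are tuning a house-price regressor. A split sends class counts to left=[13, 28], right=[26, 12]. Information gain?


Parent = [39, 40], H_parent = 0.9999
H_left = 0.9012 (n=41), H_right = 0.8997 (n=38)
H_children = (41/79)·0.9012 + (38/79)·0.8997 = 0.9005
IG = 0.9999 - 0.9005 = 0.0994

0.0994


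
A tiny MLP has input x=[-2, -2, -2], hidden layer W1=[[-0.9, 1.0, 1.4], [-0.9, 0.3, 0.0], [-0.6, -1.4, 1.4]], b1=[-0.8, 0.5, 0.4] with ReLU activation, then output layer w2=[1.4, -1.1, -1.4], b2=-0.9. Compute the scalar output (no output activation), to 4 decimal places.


z1[0] = (-0.9)·(-2) + (1.0)·(-2) + (1.4)·(-2) - 0.8 = -3.8
z1[1] = (-0.9)·(-2) + (0.3)·(-2) + (0.0)·(-2) + 0.5 = 1.7
z1[2] = (-0.6)·(-2) + (-1.4)·(-2) + (1.4)·(-2) + 0.4 = 1.6
h = ReLU(z1) = [0.0, 1.7, 1.6]
output = (1.4)·(0.0) + (-1.1)·(1.7) + (-1.4)·(1.6) - 0.9 = -5.01

-5.01


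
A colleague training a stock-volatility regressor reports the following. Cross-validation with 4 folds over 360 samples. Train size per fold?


Fold size = 360/4 = 90
Training per fold = 360 - 90 = 270

270


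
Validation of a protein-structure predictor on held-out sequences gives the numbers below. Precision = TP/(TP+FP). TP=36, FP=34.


Precision = TP/(TP+FP)
= 36/(36+34)
= 36/70 = 51.43%

51.43%


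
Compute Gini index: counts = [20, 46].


Probabilities: [20/66, 46/66] ≈ [0.303, 0.697]
Σpᵢ² = (400 + 2116)/66² = 2516/4356
Gini = 1 - Σpᵢ² = 1 - 2516/4356 = 0.4224

0.4224


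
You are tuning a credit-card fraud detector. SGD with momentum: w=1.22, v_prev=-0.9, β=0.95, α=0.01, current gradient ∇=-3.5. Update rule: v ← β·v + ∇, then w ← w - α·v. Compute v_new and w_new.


v_new = 0.95·-0.9 - 3.5 = -0.855 - 3.5 = -4.355
w_new = 1.22 - 0.01·-4.355 = 1.22 + 0.04355 = 1.26355

v_new=-4.355, w_new=1.26355


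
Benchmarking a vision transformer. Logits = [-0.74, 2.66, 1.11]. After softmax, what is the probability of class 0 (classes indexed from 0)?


Exponentials: e^-0.74=0.4771, e^2.66=14.2963, e^1.11=3.0344
Sum = 17.8078
Softmax = [0.0268, 0.8028, 0.1704]
p[0] = 0.4771/17.8078 = 0.0268

0.0268


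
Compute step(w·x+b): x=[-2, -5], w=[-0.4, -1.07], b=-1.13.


z = (-2)·(-0.4) + (-5)·(-1.07) - 1.13
  = 5.02
step(z) = 1 (z≥0)

1


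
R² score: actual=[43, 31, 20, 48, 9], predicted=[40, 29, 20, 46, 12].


ȳ = 30.2
SS_res = Σ(y-ŷ)² = 26
SS_tot = Σ(y-ȳ)² = 1034.8
R² = 1 - SS_res/SS_tot = 1 - 0.0251 = 0.9749

0.9749


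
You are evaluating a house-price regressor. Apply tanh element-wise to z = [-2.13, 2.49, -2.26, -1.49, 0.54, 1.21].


tanh(-2.13) = -0.9721
tanh(2.49) = 0.9863
tanh(-2.26) = -0.9785
tanh(-1.49) = -0.9033
tanh(0.54) = 0.493
tanh(1.21) = 0.8367
result = [-0.9721, 0.9863, -0.9785, -0.9033, 0.493, 0.8367]

[-0.9721, 0.9863, -0.9785, -0.9033, 0.493, 0.8367]


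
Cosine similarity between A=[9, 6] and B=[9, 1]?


A·B = 9·9 + 6·1 = 87
‖A‖ = √117 = 10.8167, ‖B‖ = √82 = 9.0554
cos = 87/(√117·√82) = 87/√9594 = 0.8882

0.8882


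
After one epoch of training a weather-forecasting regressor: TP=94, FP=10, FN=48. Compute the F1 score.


Precision = 94/104 = 0.9038
Recall = 94/142 = 0.662
F1 = 2·P·R/(P+R) = 2·TP/(2·TP+FP+FN) = 188/(188+10+48) = 188/246 = 0.7642

0.7642


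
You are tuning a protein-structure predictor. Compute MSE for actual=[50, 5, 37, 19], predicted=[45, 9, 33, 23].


Squared errors: (50-45)²=25, (5-9)²=16, (37-33)²=16, (19-23)²=16
Sum = 73
MSE = 73/4 = 73/4

73/4


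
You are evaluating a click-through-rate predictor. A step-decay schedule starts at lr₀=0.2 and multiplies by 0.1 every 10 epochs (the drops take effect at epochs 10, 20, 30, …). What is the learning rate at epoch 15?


n_drops = ⌊15/10⌋ = 1
lr = 0.2·0.1^1 = 0.2·0.1 = 0.02

0.02


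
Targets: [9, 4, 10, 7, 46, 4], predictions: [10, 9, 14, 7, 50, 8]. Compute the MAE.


Absolute errors: |9-10|=1, |4-9|=5, |10-14|=4, |7-7|=0, |46-50|=4, |4-8|=4
Sum = 18
MAE = 18/6 = 3

3
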